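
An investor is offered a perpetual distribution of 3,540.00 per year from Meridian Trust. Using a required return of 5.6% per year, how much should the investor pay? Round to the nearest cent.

Level perpetuity: PV = C / r = 3,540.00 / 0.056 = 63,214.29

63214.29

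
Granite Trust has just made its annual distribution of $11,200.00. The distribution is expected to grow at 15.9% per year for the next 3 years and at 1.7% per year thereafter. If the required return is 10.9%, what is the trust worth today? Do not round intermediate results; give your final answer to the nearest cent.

$178042.89

D_1 = 12980.80000
D_2 = 15044.74720
D_3 = 17436.86200
Terminal value at year 3: TV = D_3×(1+g_2)/(r−g_2) = 17733.28866/0.092 = 192753.13760
P_0 = D_1/(1+r)^1 + D_2/(1+r)^2 + D_3/(1+r)^3 + TV/(1+r)^3
    = 11704.95942 + 12232.68528 + 12784.20400 + 141321.03769 = 178042.88638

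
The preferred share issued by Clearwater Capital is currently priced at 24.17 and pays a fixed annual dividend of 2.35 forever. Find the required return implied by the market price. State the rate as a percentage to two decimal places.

P = C/r ⇒ r = C/P = 2.35/24.17 = 0.097228

9.72%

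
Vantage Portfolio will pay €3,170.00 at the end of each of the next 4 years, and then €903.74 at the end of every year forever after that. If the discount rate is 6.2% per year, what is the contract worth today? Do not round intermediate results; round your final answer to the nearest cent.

PV of 4-year annuity: €3,170.00 × [1 − (1+0.062)^−4] / 0.062 = 10934.26616
Perpetuity value at year 4: €903.74 / 0.062 = 14576.45161
PV of perpetuity: 14576.45161 / (1+0.062)^4 = 11459.18546
Total PV = 10934.26616 + 11459.18546 = 22393.45162

€22393.45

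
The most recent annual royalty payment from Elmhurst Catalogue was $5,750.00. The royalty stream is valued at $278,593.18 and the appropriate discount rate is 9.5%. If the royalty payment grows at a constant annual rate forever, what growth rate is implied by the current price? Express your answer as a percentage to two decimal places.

P = D₀(1+g)/(r−g) ⇒ P(r−g) = D₀(1+g) ⇒ g(P+D₀) = P·r − D₀
g = (P·r − D₀)/(P + D₀) = ($278,593.18×0.095 − $5,750.00) / ($278,593.18 + $5,750.00) = 0.072857

7.29%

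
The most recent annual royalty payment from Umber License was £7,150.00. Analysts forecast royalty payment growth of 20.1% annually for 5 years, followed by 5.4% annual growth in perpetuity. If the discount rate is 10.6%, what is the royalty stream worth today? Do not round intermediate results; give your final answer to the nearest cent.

D_1 = 8587.15000
D_2 = 10313.16715
D_3 = 12386.11375
D_4 = 14875.72261
D_5 = 17865.74286
Terminal value at year 5: TV = D_5×(1+g_2)/(r−g_2) = 18830.49297/0.052 = 362124.86479
P_0 = D_1/(1+r)^1 + D_2/(1+r)^2 + D_3/(1+r)^3 + D_4/(1+r)^4 + D_5/(1+r)^5 + TV/(1+r)^5
    = 7764.15009 + 8431.05268 + 9155.23894 + 9941.62926 + 10795.56667 + 218817.83220 = 264905.46983

£264905.47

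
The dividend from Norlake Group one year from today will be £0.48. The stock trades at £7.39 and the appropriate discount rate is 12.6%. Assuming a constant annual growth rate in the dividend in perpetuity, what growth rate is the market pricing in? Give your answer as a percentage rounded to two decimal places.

6.10%

P = D₁/(r−g) ⇒ g = r − D₁/P = 0.126 − £0.48/£7.39 = 0.061047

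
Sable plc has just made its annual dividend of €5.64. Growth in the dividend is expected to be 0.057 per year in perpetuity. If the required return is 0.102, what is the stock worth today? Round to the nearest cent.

€132.48

D₁ = D₀ × (1 + g) = €5.64 × 1.057 = €5.9615
Growing perpetuity: P = D₁ / (r − g) = €5.9615 / (0.102 − 0.057) = €132.48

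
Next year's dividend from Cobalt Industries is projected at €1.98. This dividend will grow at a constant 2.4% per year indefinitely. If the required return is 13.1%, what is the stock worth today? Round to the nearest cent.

Growing perpetuity: P = D₁ / (r − g) = €1.9800 / (0.131 − 0.024) = €18.50

€18.50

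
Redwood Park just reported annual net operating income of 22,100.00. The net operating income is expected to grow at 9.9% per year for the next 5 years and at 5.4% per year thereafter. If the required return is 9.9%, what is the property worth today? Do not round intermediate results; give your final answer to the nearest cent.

D_1 = 24287.90000
D_2 = 26692.40210
D_3 = 29334.94991
D_4 = 32239.10995
D_5 = 35430.78183
Terminal value at year 5: TV = D_5×(1+g_2)/(r−g_2) = 37344.04405/0.045 = 829867.64562
P_0 = D_1/(1+r)^1 + D_2/(1+r)^2 + D_3/(1+r)^3 + D_4/(1+r)^4 + D_5/(1+r)^5 + TV/(1+r)^5
    = 22100.00000 + 22100.00000 + 22100.00000 + 22100.00000 + 22100.00000 + 517631.11111 = 628131.11111

628131.11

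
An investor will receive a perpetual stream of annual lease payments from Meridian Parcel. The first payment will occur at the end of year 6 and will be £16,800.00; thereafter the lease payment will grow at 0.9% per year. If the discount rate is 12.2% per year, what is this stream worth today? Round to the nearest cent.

Value at end of year 5: C₁ / (r − g) = £16,800.00 / (0.122 − 0.009) = £148,672.5664
Discount to today: PV = £148,672.5664 / (1 + 0.122)^5 = £148,672.5664 / 1.778133 = £83,611.60

£83611.60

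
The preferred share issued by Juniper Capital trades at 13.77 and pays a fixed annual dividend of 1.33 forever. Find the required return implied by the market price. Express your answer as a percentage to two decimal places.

9.66%

P = C/r ⇒ r = C/P = 1.33/13.77 = 0.096587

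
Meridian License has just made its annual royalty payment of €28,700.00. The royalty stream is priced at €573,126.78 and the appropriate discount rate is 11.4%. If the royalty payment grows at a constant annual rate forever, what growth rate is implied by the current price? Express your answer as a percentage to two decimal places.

P = D₀(1+g)/(r−g) ⇒ P(r−g) = D₀(1+g) ⇒ g(P+D₀) = P·r − D₀
g = (P·r − D₀)/(P + D₀) = (€573,126.78×0.114 − €28,700.00) / (€573,126.78 + €28,700.00) = 0.060875

6.09%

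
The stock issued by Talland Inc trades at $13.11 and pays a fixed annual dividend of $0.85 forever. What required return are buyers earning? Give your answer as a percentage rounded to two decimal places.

P = C/r ⇒ r = C/P = $0.85/$13.11 = 0.064836

6.48%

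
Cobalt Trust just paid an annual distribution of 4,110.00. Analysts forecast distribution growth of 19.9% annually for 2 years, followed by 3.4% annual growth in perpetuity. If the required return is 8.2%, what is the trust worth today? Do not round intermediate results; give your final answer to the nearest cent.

D_1 = 4927.89000
D_2 = 5908.54011
Terminal value at year 2: TV = D_2×(1+g_2)/(r−g_2) = 6109.43047/0.048 = 127279.80154
P_0 = D_1/(1+r)^1 + D_2/(1+r)^2 + TV/(1+r)^2
    = 4554.42699 + 5046.91124 + 108718.87954 = 118320.21777

118320.22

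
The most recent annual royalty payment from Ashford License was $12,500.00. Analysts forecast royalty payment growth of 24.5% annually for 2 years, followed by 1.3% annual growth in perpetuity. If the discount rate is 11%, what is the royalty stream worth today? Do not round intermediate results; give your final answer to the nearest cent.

D_1 = 15562.50000
D_2 = 19375.31250
Terminal value at year 2: TV = D_2×(1+g_2)/(r−g_2) = 19627.19156/0.097 = 202342.18106
P_0 = D_1/(1+r)^1 + D_2/(1+r)^2 + TV/(1+r)^2
    = 14020.27027 + 15725.43828 + 164225.45334 = 193971.16188

$193971.16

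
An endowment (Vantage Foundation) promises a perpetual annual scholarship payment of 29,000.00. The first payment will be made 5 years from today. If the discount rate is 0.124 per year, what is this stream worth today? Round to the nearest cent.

Value at end of year 4: C / r = 29,000.00 / 0.124 = 233,870.9677
Discount to today: PV = 233,870.9677 / (1 + 0.124)^4 = 233,870.9677 / 1.596119 = 146,524.78

146524.78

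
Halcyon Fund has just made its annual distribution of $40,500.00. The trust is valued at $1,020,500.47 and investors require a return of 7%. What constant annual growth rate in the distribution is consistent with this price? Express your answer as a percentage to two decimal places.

P = D₀(1+g)/(r−g) ⇒ P(r−g) = D₀(1+g) ⇒ g(P+D₀) = P·r − D₀
g = (P·r − D₀)/(P + D₀) = ($1,020,500.47×0.07 − $40,500.00) / ($1,020,500.47 + $40,500.00) = 0.029156

2.92%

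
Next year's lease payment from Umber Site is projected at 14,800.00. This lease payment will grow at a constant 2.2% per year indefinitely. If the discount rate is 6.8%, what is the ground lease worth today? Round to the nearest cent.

321739.13

Growing perpetuity: P = D₁ / (r − g) = 14,800.0000 / (0.068 − 0.022) = 321,739.13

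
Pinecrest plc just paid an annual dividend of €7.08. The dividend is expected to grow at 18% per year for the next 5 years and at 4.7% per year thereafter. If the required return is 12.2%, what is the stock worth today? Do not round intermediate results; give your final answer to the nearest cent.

€168.45

D_1 = 8.35440
D_2 = 9.85819
D_3 = 11.63267
D_4 = 13.72655
D_5 = 16.19732
Terminal value at year 5: TV = D_5×(1+g_2)/(r−g_2) = 16.95860/0.075 = 226.11466
P_0 = D_1/(1+r)^1 + D_2/(1+r)^2 + D_3/(1+r)^3 + D_4/(1+r)^4 + D_5/(1+r)^5 + TV/(1+r)^5
    = 7.44599 + 7.83090 + 8.23570 + 8.66144 + 9.10917 + 127.16407 = 168.44727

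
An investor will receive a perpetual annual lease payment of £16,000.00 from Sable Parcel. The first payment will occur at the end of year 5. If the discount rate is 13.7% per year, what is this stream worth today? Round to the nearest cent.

£69880.75

Value at end of year 4: C / r = £16,000.00 / 0.137 = £116,788.3212
Discount to today: PV = £116,788.3212 / (1 + 0.137)^4 = £116,788.3212 / 1.671252 = £69,880.75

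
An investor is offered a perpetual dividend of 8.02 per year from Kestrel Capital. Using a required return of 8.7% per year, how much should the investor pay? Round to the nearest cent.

Level perpetuity: PV = C / r = 8.02 / 0.087 = 92.18

92.18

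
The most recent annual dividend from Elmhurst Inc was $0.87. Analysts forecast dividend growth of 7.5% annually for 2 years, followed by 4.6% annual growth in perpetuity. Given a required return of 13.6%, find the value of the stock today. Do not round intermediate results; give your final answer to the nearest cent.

D_1 = 0.93525
D_2 = 1.00539
Terminal value at year 2: TV = D_2×(1+g_2)/(r−g_2) = 1.05164/0.09 = 11.68491
P_0 = D_1/(1+r)^1 + D_2/(1+r)^2 + TV/(1+r)^2
    = 0.82328 + 0.77908 + 9.05459 = 10.65695

$10.66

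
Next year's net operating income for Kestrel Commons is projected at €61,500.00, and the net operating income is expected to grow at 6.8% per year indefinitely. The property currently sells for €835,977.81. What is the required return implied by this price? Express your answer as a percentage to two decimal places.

P = D₁/(r − g) ⇒ r = D₁/P + g = €61,500.0000/€835,977.81 + 0.068 = 0.073567 + 0.068 = 0.141567

14.16%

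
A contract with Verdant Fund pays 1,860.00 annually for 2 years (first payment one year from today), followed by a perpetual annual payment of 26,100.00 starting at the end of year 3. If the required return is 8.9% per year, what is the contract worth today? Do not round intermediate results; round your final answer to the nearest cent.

250559.66

PV of 2-year annuity: 1,860.00 × [1 − (1+0.089)^−2] / 0.089 = 3276.39025
Perpetuity value at year 2: 26,100.00 / 0.089 = 293258.42697
PV of perpetuity: 293258.42697 / (1+0.089)^2 = 247283.27348
Total PV = 3276.39025 + 247283.27348 = 250559.66373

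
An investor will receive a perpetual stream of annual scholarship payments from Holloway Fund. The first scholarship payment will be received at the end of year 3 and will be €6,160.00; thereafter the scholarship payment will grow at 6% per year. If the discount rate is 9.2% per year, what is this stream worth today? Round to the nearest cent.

€161430.45

Value at end of year 2: C₁ / (r − g) = €6,160.00 / (0.092 − 0.06) = €192,500.0000
Discount to today: PV = €192,500.0000 / (1 + 0.092)^2 = €192,500.0000 / 1.192464 = €161,430.45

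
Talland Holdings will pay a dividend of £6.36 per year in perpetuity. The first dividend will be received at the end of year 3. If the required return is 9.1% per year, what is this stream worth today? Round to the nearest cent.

Value at end of year 2: C / r = £6.36 / 0.091 = £69.8901
Discount to today: PV = £69.8901 / (1 + 0.091)^2 = £69.8901 / 1.190281 = £58.72

£58.72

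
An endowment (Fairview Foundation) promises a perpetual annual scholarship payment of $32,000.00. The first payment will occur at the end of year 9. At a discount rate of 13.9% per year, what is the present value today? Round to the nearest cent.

$81272.83

Value at end of year 8: C / r = $32,000.00 / 0.139 = $230,215.8273
Discount to today: PV = $230,215.8273 / (1 + 0.139)^8 = $230,215.8273 / 2.832630 = $81,272.83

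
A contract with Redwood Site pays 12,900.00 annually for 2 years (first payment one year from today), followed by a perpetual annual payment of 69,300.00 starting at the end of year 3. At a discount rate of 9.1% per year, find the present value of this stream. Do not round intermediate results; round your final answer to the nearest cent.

PV of 2-year annuity: 12,900.00 × [1 − (1+0.091)^−2] / 0.091 = 22661.79163
Perpetuity value at year 2: 69,300.00 / 0.091 = 761538.46154
PV of perpetuity: 761538.46154 / (1+0.091)^2 = 639797.20884
Total PV = 22661.79163 + 639797.20884 = 662459.00047

662459.00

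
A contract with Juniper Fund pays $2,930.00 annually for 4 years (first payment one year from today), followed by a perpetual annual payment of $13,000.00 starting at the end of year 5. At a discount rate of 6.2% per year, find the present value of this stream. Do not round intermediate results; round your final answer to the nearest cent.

$174943.02

PV of 4-year annuity: $2,930.00 × [1 − (1+0.062)^−4] / 0.062 = 10106.43528
Perpetuity value at year 4: $13,000.00 / 0.062 = 209677.41935
PV of perpetuity: 209677.41935 / (1+0.062)^4 = 164836.58021
Total PV = 10106.43528 + 164836.58021 = 174943.01549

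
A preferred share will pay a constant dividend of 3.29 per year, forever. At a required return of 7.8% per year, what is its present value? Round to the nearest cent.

Level perpetuity: PV = C / r = 3.29 / 0.078 = 42.18

42.18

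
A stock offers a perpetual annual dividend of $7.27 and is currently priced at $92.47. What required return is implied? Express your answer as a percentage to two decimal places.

P = C/r ⇒ r = C/P = $7.27/$92.47 = 0.078620

7.86%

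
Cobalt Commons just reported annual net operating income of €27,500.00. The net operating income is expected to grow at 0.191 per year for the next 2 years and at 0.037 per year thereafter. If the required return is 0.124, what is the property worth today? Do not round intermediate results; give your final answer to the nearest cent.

€428045.31

D_1 = 32752.50000
D_2 = 39008.22750
Terminal value at year 2: TV = D_2×(1+g_2)/(r−g_2) = 40451.53192/0.087 = 464960.13698
P_0 = D_1/(1+r)^1 + D_2/(1+r)^2 + TV/(1+r)^2
    = 29139.23488 + 30876.18215 + 368029.89528 = 428045.31231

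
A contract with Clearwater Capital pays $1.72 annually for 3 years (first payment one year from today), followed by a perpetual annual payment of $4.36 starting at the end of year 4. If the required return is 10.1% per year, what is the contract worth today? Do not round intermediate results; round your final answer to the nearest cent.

PV of 3-year annuity: $1.72 × [1 − (1+0.101)^−3] / 0.101 = 4.26987
Perpetuity value at year 3: $4.36 / 0.101 = 43.16832
PV of perpetuity: 43.16832 / (1+0.101)^3 = 32.34470
Total PV = 4.26987 + 32.34470 = 36.61457

$36.61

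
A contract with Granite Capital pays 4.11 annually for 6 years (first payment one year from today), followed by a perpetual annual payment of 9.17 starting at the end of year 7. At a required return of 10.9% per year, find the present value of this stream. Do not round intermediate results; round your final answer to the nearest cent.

62.66

PV of 6-year annuity: 4.11 × [1 − (1+0.109)^−6] / 0.109 = 17.43771
Perpetuity value at year 6: 9.17 / 0.109 = 84.12844
PV of perpetuity: 84.12844 / (1+0.109)^6 = 45.22240
Total PV = 17.43771 + 45.22240 = 62.66011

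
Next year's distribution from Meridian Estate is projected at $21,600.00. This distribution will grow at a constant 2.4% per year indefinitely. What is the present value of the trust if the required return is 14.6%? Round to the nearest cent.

$177049.18

Growing perpetuity: P = D₁ / (r − g) = $21,600.0000 / (0.146 − 0.024) = $177,049.18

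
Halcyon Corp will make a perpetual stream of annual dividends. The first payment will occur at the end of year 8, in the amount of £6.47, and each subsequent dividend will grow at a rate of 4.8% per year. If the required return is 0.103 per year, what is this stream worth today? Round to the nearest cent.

Value at end of year 7: C₁ / (r − g) = £6.47 / (0.103 − 0.048) = £117.6364
Discount to today: PV = £117.6364 / (1 + 0.103)^7 = £117.6364 / 1.986226 = £59.23

£59.23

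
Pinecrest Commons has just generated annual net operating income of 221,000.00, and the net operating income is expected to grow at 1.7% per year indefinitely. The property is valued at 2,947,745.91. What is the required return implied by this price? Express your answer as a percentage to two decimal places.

9.32%

D₁ = 221,000.00 × 1.017 = 224,757.0000
P = D₁/(r − g) ⇒ r = D₁/P + g = 224,757.0000/2,947,745.91 + 0.017 = 0.076247 + 0.017 = 0.093247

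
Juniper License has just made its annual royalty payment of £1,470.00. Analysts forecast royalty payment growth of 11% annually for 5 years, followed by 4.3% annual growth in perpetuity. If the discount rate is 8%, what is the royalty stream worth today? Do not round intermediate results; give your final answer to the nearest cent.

£55507.81

D_1 = 1631.70000
D_2 = 1811.18700
D_3 = 2010.41757
D_4 = 2231.56350
D_5 = 2477.03549
Terminal value at year 5: TV = D_5×(1+g_2)/(r−g_2) = 2583.54801/0.037 = 69825.62200
P_0 = D_1/(1+r)^1 + D_2/(1+r)^2 + D_3/(1+r)^3 + D_4/(1+r)^4 + D_5/(1+r)^5 + TV/(1+r)^5
    = 1510.83333 + 1552.80093 + 1595.93428 + 1640.26579 + 1685.82873 + 47522.14506 = 55507.80812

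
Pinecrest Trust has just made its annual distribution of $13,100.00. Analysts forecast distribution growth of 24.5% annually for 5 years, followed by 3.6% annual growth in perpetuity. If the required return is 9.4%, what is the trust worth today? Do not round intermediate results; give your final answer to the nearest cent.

D_1 = 16309.50000
D_2 = 20305.32750
D_3 = 25280.13274
D_4 = 31473.76526
D_5 = 39184.83775
Terminal value at year 5: TV = D_5×(1+g_2)/(r−g_2) = 40595.49191/0.058 = 699922.27423
P_0 = D_1/(1+r)^1 + D_2/(1+r)^2 + D_3/(1+r)^3 + D_4/(1+r)^4 + D_5/(1+r)^5 + TV/(1+r)^5
    = 14908.13528 + 16965.83951 + 19307.55959 + 21972.49698 + 25005.26393 + 446645.74877 = 544805.04406

$544805.04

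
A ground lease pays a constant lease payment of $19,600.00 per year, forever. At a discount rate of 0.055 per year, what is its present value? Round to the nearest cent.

Level perpetuity: PV = C / r = $19,600.00 / 0.055 = $356,363.64

$356363.64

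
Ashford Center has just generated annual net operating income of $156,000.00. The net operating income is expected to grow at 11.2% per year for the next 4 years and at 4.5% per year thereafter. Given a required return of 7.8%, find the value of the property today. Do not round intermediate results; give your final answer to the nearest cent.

$6268116.56

D_1 = 173472.00000
D_2 = 192900.86400
D_3 = 214505.76077
D_4 = 238530.40597
Terminal value at year 4: TV = D_4×(1+g_2)/(r−g_2) = 249264.27424/0.033 = 7553462.85584
P_0 = D_1/(1+r)^1 + D_2/(1+r)^2 + D_3/(1+r)^3 + D_4/(1+r)^4 + TV/(1+r)^4
    = 160920.22263 + 165995.62854 + 171231.11219 + 176631.72241 + 5593337.87621 = 6268116.56199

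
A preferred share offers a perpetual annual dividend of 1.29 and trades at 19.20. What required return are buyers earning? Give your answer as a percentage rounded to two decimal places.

6.72%

P = C/r ⇒ r = C/P = 1.29/19.20 = 0.067187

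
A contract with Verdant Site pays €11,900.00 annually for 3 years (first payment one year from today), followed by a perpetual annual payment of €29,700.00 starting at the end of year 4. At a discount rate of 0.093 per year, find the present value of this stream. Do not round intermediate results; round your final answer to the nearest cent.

€274537.61

PV of 3-year annuity: €11,900.00 × [1 − (1+0.093)^−3] / 0.093 = 29962.07731
Perpetuity value at year 3: €29,700.00 / 0.093 = 319354.83871
PV of perpetuity: 319354.83871 / (1+0.093)^3 = 244575.53653
Total PV = 29962.07731 + 244575.53653 = 274537.61383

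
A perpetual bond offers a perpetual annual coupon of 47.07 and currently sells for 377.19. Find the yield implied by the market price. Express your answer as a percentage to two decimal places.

12.48%

P = C/r ⇒ r = C/P = 47.07/377.19 = 0.124791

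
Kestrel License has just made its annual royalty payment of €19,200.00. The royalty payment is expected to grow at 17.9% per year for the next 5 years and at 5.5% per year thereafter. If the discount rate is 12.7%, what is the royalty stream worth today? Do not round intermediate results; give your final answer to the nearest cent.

D_1 = 22636.80000
D_2 = 26688.78720
D_3 = 31466.08011
D_4 = 37098.50845
D_5 = 43739.14146
Terminal value at year 5: TV = D_5×(1+g_2)/(r−g_2) = 46144.79424/0.072 = 640899.92001
P_0 = D_1/(1+r)^1 + D_2/(1+r)^2 + D_3/(1+r)^3 + D_4/(1+r)^4 + D_5/(1+r)^5 + TV/(1+r)^5
    = 20085.89175 + 21012.65871 + 21982.18689 + 22996.44928 + 24057.50994 + 352509.34707 = 462644.04365

€462644.04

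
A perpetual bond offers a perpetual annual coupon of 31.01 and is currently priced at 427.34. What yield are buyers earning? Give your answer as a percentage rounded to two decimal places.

P = C/r ⇒ r = C/P = 31.01/427.34 = 0.072565

7.26%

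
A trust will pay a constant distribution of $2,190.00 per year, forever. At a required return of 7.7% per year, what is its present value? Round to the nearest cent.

$28441.56

Level perpetuity: PV = C / r = $2,190.00 / 0.077 = $28,441.56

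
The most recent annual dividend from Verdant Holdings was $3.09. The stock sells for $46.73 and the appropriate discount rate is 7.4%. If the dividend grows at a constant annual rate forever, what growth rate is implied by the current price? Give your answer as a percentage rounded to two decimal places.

P = D₀(1+g)/(r−g) ⇒ P(r−g) = D₀(1+g) ⇒ g(P+D₀) = P·r − D₀
g = (P·r − D₀)/(P + D₀) = ($46.73×0.074 − $3.09) / ($46.73 + $3.09) = 0.007387

0.74%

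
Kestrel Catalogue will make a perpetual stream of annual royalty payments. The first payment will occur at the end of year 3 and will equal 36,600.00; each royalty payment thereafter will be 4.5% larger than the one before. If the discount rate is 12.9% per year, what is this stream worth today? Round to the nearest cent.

Value at end of year 2: C₁ / (r − g) = 36,600.00 / (0.129 − 0.045) = 435,714.2857
Discount to today: PV = 435,714.2857 / (1 + 0.129)^2 = 435,714.2857 / 1.274641 = 341,832.94

341832.94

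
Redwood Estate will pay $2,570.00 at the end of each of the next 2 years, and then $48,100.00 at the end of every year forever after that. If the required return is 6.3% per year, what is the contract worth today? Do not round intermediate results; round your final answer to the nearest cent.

$680367.31

PV of 2-year annuity: $2,570.00 × [1 − (1+0.063)^−2] / 0.063 = 4692.08447
Perpetuity value at year 2: $48,100.00 / 0.063 = 763492.06349
PV of perpetuity: 763492.06349 / (1+0.063)^2 = 675675.22958
Total PV = 4692.08447 + 675675.22958 = 680367.31405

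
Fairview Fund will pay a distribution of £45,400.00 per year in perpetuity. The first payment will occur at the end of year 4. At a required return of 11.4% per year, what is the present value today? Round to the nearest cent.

Value at end of year 3: C / r = £45,400.00 / 0.114 = £398,245.6140
Discount to today: PV = £398,245.6140 / (1 + 0.114)^3 = £398,245.6140 / 1.382470 = £288,068.27

£288068.27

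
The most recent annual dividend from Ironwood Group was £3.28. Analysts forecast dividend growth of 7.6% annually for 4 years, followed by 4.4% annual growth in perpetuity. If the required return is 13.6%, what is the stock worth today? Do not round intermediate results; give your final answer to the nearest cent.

£41.44

D_1 = 3.52928
D_2 = 3.79751
D_3 = 4.08612
D_4 = 4.39666
Terminal value at year 4: TV = D_4×(1+g_2)/(r−g_2) = 4.59011/0.092 = 49.89254
P_0 = D_1/(1+r)^1 + D_2/(1+r)^2 + D_3/(1+r)^3 + D_4/(1+r)^4 + TV/(1+r)^4
    = 3.10676 + 2.94267 + 2.78725 + 2.64003 + 29.95865 = 41.43537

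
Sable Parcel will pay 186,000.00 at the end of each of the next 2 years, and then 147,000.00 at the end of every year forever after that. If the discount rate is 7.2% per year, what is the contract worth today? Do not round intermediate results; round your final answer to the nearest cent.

2111984.39

PV of 2-year annuity: 186,000.00 × [1 − (1+0.072)^−2] / 0.072 = 335361.43907
Perpetuity value at year 2: 147,000.00 / 0.072 = 2041666.66667
PV of perpetuity: 2041666.66667 / (1+0.072)^2 = 1776622.94869
Total PV = 335361.43907 + 1776622.94869 = 2111984.38776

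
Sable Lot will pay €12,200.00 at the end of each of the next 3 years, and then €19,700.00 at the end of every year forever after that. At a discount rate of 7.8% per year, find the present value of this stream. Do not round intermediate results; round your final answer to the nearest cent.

PV of 3-year annuity: €12,200.00 × [1 − (1+0.078)^−3] / 0.078 = 31554.39209
Perpetuity value at year 3: €19,700.00 / 0.078 = 252564.10256
PV of perpetuity: 252564.10256 / (1+0.078)^3 = 201611.51862
Total PV = 31554.39209 + 201611.51862 = 233165.91071

€233165.91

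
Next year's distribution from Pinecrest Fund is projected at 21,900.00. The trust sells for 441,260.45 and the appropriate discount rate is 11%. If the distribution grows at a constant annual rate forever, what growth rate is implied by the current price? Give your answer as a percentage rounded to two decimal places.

P = D₁/(r−g) ⇒ g = r − D₁/P = 0.11 − 21,900.00/441,260.45 = 0.060369

6.04%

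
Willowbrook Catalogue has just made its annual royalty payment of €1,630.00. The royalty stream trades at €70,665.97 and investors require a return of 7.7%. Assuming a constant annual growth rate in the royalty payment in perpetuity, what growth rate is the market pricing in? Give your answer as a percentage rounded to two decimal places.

P = D₀(1+g)/(r−g) ⇒ P(r−g) = D₀(1+g) ⇒ g(P+D₀) = P·r − D₀
g = (P·r − D₀)/(P + D₀) = (€70,665.97×0.077 − €1,630.00) / (€70,665.97 + €1,630.00) = 0.052718

5.27%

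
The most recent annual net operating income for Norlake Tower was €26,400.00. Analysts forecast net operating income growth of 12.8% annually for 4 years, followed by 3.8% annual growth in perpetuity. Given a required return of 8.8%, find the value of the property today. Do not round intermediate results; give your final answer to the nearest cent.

€748885.63

D_1 = 29779.20000
D_2 = 33590.93760
D_3 = 37890.57761
D_4 = 42740.57155
Terminal value at year 4: TV = D_4×(1+g_2)/(r−g_2) = 44364.71327/0.05 = 887294.26532
P_0 = D_1/(1+r)^1 + D_2/(1+r)^2 + D_3/(1+r)^3 + D_4/(1+r)^4 + TV/(1+r)^4
    = 27370.58824 + 28376.85986 + 29420.12677 + 30501.74908 + 633216.31082 = 748885.63476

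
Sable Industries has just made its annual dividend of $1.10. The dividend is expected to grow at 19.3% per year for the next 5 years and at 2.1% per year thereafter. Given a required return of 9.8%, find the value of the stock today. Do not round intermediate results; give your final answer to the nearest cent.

D_1 = 1.31230
D_2 = 1.56557
D_3 = 1.86773
D_4 = 2.22820
D_5 = 2.65824
Terminal value at year 5: TV = D_5×(1+g_2)/(r−g_2) = 2.71407/0.077 = 35.24763
P_0 = D_1/(1+r)^1 + D_2/(1+r)^2 + D_3/(1+r)^3 + D_4/(1+r)^4 + D_5/(1+r)^5 + TV/(1+r)^5
    = 1.19517 + 1.29858 + 1.41093 + 1.53301 + 1.66565 + 22.08606 = 29.18941

$29.19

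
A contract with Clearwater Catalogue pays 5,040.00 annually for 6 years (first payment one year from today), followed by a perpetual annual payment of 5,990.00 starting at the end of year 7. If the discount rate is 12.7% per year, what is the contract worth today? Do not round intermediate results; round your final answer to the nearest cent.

PV of 6-year annuity: 5,040.00 × [1 − (1+0.127)^−6] / 0.127 = 20317.10436
Perpetuity value at year 6: 5,990.00 / 0.127 = 47165.35433
PV of perpetuity: 47165.35433 / (1+0.127)^6 = 23018.63705
Total PV = 20317.10436 + 23018.63705 = 43335.74141

43335.74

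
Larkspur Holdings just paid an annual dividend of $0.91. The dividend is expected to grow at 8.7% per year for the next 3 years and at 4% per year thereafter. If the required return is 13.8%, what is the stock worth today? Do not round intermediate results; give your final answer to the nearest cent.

$10.91

D_1 = 0.98917
D_2 = 1.07523
D_3 = 1.16877
Terminal value at year 3: TV = D_3×(1+g_2)/(r−g_2) = 1.21552/0.098 = 12.40330
P_0 = D_1/(1+r)^1 + D_2/(1+r)^2 + D_3/(1+r)^3 + TV/(1+r)^3
    = 0.86922 + 0.83026 + 0.79305 + 8.41609 = 10.90863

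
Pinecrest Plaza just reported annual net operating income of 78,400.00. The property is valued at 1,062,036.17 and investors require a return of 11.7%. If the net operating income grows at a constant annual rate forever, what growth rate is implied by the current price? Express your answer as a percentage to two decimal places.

4.02%

P = D₀(1+g)/(r−g) ⇒ P(r−g) = D₀(1+g) ⇒ g(P+D₀) = P·r − D₀
g = (P·r − D₀)/(P + D₀) = (1,062,036.17×0.117 − 78,400.00) / (1,062,036.17 + 78,400.00) = 0.040211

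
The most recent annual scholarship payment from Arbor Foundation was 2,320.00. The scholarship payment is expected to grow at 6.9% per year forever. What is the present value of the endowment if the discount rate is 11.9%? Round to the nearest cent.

49601.60

D₁ = D₀ × (1 + g) = 2,320.00 × 1.069 = 2,480.0800
Growing perpetuity: P = D₁ / (r − g) = 2,480.0800 / (0.119 − 0.069) = 49,601.60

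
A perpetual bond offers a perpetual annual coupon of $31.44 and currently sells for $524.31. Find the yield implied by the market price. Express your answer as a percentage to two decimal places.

P = C/r ⇒ r = C/P = $31.44/$524.31 = 0.059965

6.00%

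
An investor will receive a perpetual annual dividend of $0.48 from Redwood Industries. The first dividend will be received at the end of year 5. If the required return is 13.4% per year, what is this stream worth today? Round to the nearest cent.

$2.17

Value at end of year 4: C / r = $0.48 / 0.134 = $3.5821
Discount to today: PV = $3.5821 / (1 + 0.134)^4 = $3.5821 / 1.653683 = $2.17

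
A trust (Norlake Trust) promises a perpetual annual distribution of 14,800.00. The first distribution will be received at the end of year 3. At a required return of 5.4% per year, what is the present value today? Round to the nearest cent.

Value at end of year 2: C / r = 14,800.00 / 0.054 = 274,074.0741
Discount to today: PV = 274,074.0741 / (1 + 0.054)^2 = 274,074.0741 / 1.110916 = 246,709.99

246709.99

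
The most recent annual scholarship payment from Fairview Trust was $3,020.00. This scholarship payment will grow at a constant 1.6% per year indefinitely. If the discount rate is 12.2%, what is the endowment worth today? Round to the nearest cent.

D₁ = D₀ × (1 + g) = $3,020.00 × 1.016 = $3,068.3200
Growing perpetuity: P = D₁ / (r − g) = $3,068.3200 / (0.122 − 0.016) = $28,946.42

$28946.42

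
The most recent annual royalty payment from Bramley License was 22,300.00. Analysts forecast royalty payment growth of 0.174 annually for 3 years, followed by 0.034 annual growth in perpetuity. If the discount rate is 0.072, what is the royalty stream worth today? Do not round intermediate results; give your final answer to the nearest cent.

877464.01

D_1 = 26180.20000
D_2 = 30735.55480
D_3 = 36083.54134
Terminal value at year 3: TV = D_3×(1+g_2)/(r−g_2) = 37310.38174/0.038 = 981852.15107
P_0 = D_1/(1+r)^1 + D_2/(1+r)^2 + D_3/(1+r)^3 + TV/(1+r)^3
    = 24421.82836 + 26745.54710 + 29290.36595 + 797006.27344 = 877464.01485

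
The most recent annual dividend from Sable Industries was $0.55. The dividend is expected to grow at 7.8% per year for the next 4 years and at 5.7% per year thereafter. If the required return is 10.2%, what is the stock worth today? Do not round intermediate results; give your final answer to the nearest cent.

$13.91

D_1 = 0.59290
D_2 = 0.63915
D_3 = 0.68900
D_4 = 0.74274
Terminal value at year 4: TV = D_4×(1+g_2)/(r−g_2) = 0.78508/0.045 = 17.44617
P_0 = D_1/(1+r)^1 + D_2/(1+r)^2 + D_3/(1+r)^3 + D_4/(1+r)^4 + TV/(1+r)^4
    = 0.53802 + 0.52630 + 0.51484 + 0.50363 + 11.82970 = 13.91250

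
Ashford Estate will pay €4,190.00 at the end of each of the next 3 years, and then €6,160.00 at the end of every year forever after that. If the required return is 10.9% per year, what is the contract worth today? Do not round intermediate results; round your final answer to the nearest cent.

€51691.26

PV of 3-year annuity: €4,190.00 × [1 − (1+0.109)^−3] / 0.109 = 10256.99929
Perpetuity value at year 3: €6,160.00 / 0.109 = 56513.76147
PV of perpetuity: 56513.76147 / (1+0.109)^3 = 41434.25894
Total PV = 10256.99929 + 41434.25894 = 51691.25822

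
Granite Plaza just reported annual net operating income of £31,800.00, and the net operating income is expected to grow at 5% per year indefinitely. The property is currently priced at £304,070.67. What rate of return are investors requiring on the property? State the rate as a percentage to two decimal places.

D₁ = £31,800.00 × 1.05 = £33,390.0000
P = D₁/(r − g) ⇒ r = D₁/P + g = £33,390.0000/£304,070.67 + 0.05 = 0.109810 + 0.05 = 0.159810

15.98%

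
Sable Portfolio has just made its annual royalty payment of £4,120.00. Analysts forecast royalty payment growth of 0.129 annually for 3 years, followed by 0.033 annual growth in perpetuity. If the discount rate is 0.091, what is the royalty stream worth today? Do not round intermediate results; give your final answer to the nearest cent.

£94557.38

D_1 = 4651.48000
D_2 = 5251.52092
D_3 = 5928.96712
Terminal value at year 3: TV = D_3×(1+g_2)/(r−g_2) = 6124.62303/0.058 = 105596.94886
P_0 = D_1/(1+r)^1 + D_2/(1+r)^2 + D_3/(1+r)^3 + TV/(1+r)^3
    = 4263.50137 + 4412.00096 + 4565.67286 + 81316.20798 = 94557.38318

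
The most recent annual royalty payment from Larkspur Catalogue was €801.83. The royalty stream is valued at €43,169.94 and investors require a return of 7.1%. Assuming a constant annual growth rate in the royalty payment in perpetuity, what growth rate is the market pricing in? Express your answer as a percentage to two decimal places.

5.15%

P = D₀(1+g)/(r−g) ⇒ P(r−g) = D₀(1+g) ⇒ g(P+D₀) = P·r − D₀
g = (P·r − D₀)/(P + D₀) = (€43,169.94×0.071 − €801.83) / (€43,169.94 + €801.83) = 0.051470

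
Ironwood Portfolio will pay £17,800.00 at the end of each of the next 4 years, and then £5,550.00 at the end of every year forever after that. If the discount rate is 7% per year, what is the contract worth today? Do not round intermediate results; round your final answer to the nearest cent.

PV of 4-year annuity: £17,800.00 × [1 − (1+0.07)^−4] / 0.07 = 60292.36037
Perpetuity value at year 4: £5,550.00 / 0.07 = 79285.71429
PV of perpetuity: 79285.71429 / (1+0.07)^4 = 60486.69181
Total PV = 60292.36037 + 60486.69181 = 120779.05218

£120779.05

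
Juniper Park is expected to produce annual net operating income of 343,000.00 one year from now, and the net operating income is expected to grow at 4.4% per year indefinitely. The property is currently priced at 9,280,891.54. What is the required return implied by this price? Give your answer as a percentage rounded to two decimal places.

8.10%

P = D₁/(r − g) ⇒ r = D₁/P + g = 343,000.0000/9,280,891.54 + 0.044 = 0.036958 + 0.044 = 0.080958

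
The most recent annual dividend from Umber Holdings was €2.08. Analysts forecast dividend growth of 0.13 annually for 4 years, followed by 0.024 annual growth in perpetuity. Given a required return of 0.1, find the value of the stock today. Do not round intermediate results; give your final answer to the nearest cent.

D_1 = 2.35040
D_2 = 2.65595
D_3 = 3.00123
D_4 = 3.39139
Terminal value at year 4: TV = D_4×(1+g_2)/(r−g_2) = 3.47278/0.076 = 45.69445
P_0 = D_1/(1+r)^1 + D_2/(1+r)^2 + D_3/(1+r)^3 + D_4/(1+r)^4 + TV/(1+r)^4
    = 2.13673 + 2.19500 + 2.25487 + 2.31636 + 31.20993 = 40.11288

€40.11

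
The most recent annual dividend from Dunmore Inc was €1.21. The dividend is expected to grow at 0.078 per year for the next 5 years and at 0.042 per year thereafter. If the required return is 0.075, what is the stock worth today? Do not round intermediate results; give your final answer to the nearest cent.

D_1 = 1.30438
D_2 = 1.40612
D_3 = 1.51580
D_4 = 1.63403
D_5 = 1.76149
Terminal value at year 5: TV = D_5×(1+g_2)/(r−g_2) = 1.83547/0.033 = 55.62025
P_0 = D_1/(1+r)^1 + D_2/(1+r)^2 + D_3/(1+r)^3 + D_4/(1+r)^4 + D_5/(1+r)^5 + TV/(1+r)^5
    = 1.21338 + 1.21676 + 1.22016 + 1.22356 + 1.22698 + 38.74277 = 44.84361

€44.84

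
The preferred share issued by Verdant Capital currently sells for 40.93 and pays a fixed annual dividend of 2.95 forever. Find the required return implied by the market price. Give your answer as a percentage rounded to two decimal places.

7.21%

P = C/r ⇒ r = C/P = 2.95/40.93 = 0.072074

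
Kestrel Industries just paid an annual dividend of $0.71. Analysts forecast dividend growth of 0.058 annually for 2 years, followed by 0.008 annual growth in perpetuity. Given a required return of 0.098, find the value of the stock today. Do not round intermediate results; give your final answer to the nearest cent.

D_1 = 0.75118
D_2 = 0.79475
Terminal value at year 2: TV = D_2×(1+g_2)/(r−g_2) = 0.80111/0.09 = 8.90118
P_0 = D_1/(1+r)^1 + D_2/(1+r)^2 + TV/(1+r)^2
    = 0.68413 + 0.65921 + 7.38317 = 8.72652

$8.73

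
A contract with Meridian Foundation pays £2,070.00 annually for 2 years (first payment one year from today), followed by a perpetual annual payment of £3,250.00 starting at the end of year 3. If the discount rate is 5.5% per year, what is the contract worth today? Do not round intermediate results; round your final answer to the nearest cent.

PV of 2-year annuity: £2,070.00 × [1 − (1+0.055)^−2] / 0.055 = 3821.88181
Perpetuity value at year 2: £3,250.00 / 0.055 = 59090.90909
PV of perpetuity: 59090.90909 / (1+0.055)^2 = 53090.37002
Total PV = 3821.88181 + 53090.37002 = 56912.25183

£56912.25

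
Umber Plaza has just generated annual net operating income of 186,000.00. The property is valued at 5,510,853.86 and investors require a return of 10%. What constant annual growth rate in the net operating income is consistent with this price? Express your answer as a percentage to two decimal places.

6.41%

P = D₀(1+g)/(r−g) ⇒ P(r−g) = D₀(1+g) ⇒ g(P+D₀) = P·r − D₀
g = (P·r − D₀)/(P + D₀) = (5,510,853.86×0.1 − 186,000.00) / (5,510,853.86 + 186,000.00) = 0.064085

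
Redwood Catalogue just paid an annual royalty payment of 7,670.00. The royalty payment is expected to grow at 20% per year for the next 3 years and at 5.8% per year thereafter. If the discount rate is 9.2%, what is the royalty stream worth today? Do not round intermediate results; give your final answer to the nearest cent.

D_1 = 9204.00000
D_2 = 11044.80000
D_3 = 13253.76000
Terminal value at year 3: TV = D_3×(1+g_2)/(r−g_2) = 14022.47808/0.034 = 412425.82588
P_0 = D_1/(1+r)^1 + D_2/(1+r)^2 + D_3/(1+r)^3 + TV/(1+r)^3
    = 8428.57143 + 9262.16641 + 10178.20484 + 316721.78592 = 344590.72860

344590.73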